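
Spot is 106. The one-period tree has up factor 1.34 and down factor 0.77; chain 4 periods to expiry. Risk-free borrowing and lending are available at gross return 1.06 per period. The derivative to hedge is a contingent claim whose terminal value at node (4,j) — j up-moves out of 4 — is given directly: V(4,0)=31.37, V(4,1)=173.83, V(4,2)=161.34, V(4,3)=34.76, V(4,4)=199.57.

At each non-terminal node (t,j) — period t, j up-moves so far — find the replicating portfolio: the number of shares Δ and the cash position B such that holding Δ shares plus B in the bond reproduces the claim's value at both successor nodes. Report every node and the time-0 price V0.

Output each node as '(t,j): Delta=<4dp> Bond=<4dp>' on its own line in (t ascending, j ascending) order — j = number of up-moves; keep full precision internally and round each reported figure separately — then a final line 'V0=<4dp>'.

Since d<R<u, set p* = (R−d)/(u−d) = 0.5088; price each node as the discounted p*-expectation of its children.
Terminal payoffs: V(4,0)=31.3700, V(4,1)=173.8300, V(4,2)=161.3400, V(4,3)=34.7600, V(4,4)=199.5700
  t=3,j=0: stock 48.3925 → up 64.8459 (V=173.8300), down 37.2622 (V=31.3700). Price 97.9714; hedge Δ=5.1646, bond B=-151.9585.
  t=3,j=1: stock 84.2155 → up 112.8488 (V=161.3400), down 64.8459 (V=173.8300). Price 157.9957; hedge Δ=-0.2602, bond B=179.9080.
  t=3,j=2: stock 146.5569 → up 196.3862 (V=34.7600), down 112.8488 (V=161.3400). Price 91.4525; hedge Δ=-1.5152, bond B=313.5227.
  t=3,j=3: stock 255.0470 → up 341.7630 (V=199.5700), down 196.3862 (V=34.7600). Price 111.8969; hedge Δ=1.1337, bond B=-177.2435.
  t=2,j=0: stock 62.8474 → up 84.2155 (V=157.9957), down 48.3925 (V=97.9714). Price 121.2359; hedge Δ=1.6756, bond B=15.9301.
  t=2,j=1: stock 109.3708 → up 146.5569 (V=91.4525), down 84.2155 (V=157.9957). Price 117.1136; hedge Δ=-1.0674, bond B=233.8560.
  t=2,j=2: stock 190.3336 → up 255.0470 (V=111.8969), down 146.5569 (V=91.4525). Price 96.0887; hedge Δ=0.1884, bond B=60.2214.
  t=1,j=0: stock 81.6200 → up 109.3708 (V=117.1136), down 62.8474 (V=121.2359). Price 112.3949; hedge Δ=-0.0886, bond B=119.6271.
  t=1,j=1: stock 142.0400 → up 190.3336 (V=96.0887), down 109.3708 (V=117.1136). Price 100.3931; hedge Δ=-0.2597, bond B=137.2788.
  t=0,j=0: stock 106.0000 → up 142.0400 (V=100.3931), down 81.6200 (V=112.3949). Price 100.2724; hedge Δ=-0.1986, bond B=121.3281.
Check: Δ(0,0)·S0 + B(0,0) = 100.2724 = V0.

(0,0): Delta=-0.1986 Bond=121.3281
(1,0): Delta=-0.0886 Bond=119.6271
(1,1): Delta=-0.2597 Bond=137.2788
(2,0): Delta=1.6756 Bond=15.9301
(2,1): Delta=-1.0674 Bond=233.8560
(2,2): Delta=0.1884 Bond=60.2214
(3,0): Delta=5.1646 Bond=-151.9585
(3,1): Delta=-0.2602 Bond=179.9080
(3,2): Delta=-1.5152 Bond=313.5227
(3,3): Delta=1.1337 Bond=-177.2435
V0=100.2724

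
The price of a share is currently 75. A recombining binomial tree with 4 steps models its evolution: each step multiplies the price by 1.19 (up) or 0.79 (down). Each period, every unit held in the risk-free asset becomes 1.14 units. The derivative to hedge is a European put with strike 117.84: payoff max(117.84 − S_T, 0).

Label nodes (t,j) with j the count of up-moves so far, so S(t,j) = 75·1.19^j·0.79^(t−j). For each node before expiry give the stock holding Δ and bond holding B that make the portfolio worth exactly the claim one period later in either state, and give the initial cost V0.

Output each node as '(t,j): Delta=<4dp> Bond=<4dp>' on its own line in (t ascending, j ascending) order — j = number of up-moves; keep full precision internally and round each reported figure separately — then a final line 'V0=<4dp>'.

The replicating-portfolio and risk-neutral prices coincide; use p* = (1.14−0.79)/(1.19−0.79) = 0.8750 for the latter.
Terminal payoffs: V(4,0)=88.6274, V(4,1)=73.8363, V(4,2)=51.5559, V(4,3)=17.9943, V(4,4)=0.0000
Node (3,0) S=36.9779: V=(p*·73.8363+(1−p*)·88.6274)/1.14=66.3905; Δ=(73.8363−88.6274)/(44.0037−29.2126)=-1.0000; B=V−Δ·S=103.3684
Node (3,1) S=55.7009: V=(p*·51.5559+(1−p*)·73.8363)/1.14=47.6675; Δ=(51.5559−73.8363)/(66.2841−44.0037)=-1.0000; B=V−Δ·S=103.3684
Node (3,2) S=83.9039: V=(p*·17.9943+(1−p*)·51.5559)/1.14=19.4645; Δ=(17.9943−51.5559)/(99.8457−66.2841)=-1.0000; B=V−Δ·S=103.3684
Node (3,3) S=126.3869: V=(p*·0.0000+(1−p*)·17.9943)/1.14=1.9731; Δ=(0.0000−17.9943)/(150.4004−99.8457)=-0.3559; B=V−Δ·S=46.9589
Node (2,0) S=46.8075: V=(p*·47.6675+(1−p*)·66.3905)/1.14=43.8666; Δ=(47.6675−66.3905)/(55.7009−36.9779)=-1.0000; B=V−Δ·S=90.6741
Node (2,1) S=70.5075: V=(p*·19.4645+(1−p*)·47.6675)/1.14=20.1666; Δ=(19.4645−47.6675)/(83.9039−55.7009)=-1.0000; B=V−Δ·S=90.6741
Node (2,2) S=106.2075: V=(p*·1.9731+(1−p*)·19.4645)/1.14=3.6487; Δ=(1.9731−19.4645)/(126.3869−83.9039)=-0.4117; B=V−Δ·S=47.3773
Node (1,0) S=59.2500: V=(p*·20.1666+(1−p*)·43.8666)/1.14=20.2886; Δ=(20.1666−43.8666)/(70.5075−46.8075)=-1.0000; B=V−Δ·S=79.5386
Node (1,1) S=89.2500: V=(p*·3.6487+(1−p*)·20.1666)/1.14=5.0118; Δ=(3.6487−20.1666)/(106.2075−70.5075)=-0.4627; B=V−Δ·S=46.3065
Node (0,0) S=75.0000: V=(p*·5.0118+(1−p*)·20.2886)/1.14=6.0714; Δ=(5.0118−20.2886)/(89.2500−59.2500)=-0.5092; B=V−Δ·S=44.2636
Check: Δ(0,0)·S0 + B(0,0) = 6.0714 = V0.

(0,0): Delta=-0.5092 Bond=44.2636
(1,0): Delta=-1.0000 Bond=79.5386
(1,1): Delta=-0.4627 Bond=46.3065
(2,0): Delta=-1.0000 Bond=90.6741
(2,1): Delta=-1.0000 Bond=90.6741
(2,2): Delta=-0.4117 Bond=47.3773
(3,0): Delta=-1.0000 Bond=103.3684
(3,1): Delta=-1.0000 Bond=103.3684
(3,2): Delta=-1.0000 Bond=103.3684
(3,3): Delta=-0.3559 Bond=46.9589
V0=6.0714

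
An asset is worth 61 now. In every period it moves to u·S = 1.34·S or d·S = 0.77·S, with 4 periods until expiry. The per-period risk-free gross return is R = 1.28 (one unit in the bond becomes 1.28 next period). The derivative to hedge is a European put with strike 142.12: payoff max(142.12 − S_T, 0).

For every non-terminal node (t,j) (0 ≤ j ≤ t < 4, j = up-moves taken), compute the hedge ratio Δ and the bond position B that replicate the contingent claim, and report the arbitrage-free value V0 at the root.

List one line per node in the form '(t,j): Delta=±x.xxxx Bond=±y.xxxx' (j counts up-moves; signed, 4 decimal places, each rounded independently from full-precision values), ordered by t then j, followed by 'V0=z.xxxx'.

Since d<R<u, set p* = (R−d)/(u−d) = 0.8947; price each node as the discounted p*-expectation of its children.
Terminal payoffs: V(4,0)=120.6766, V(4,1)=104.8030, V(4,2)=77.1787, V(4,3)=29.1053, V(4,4)=0.0000
Node (3,0) S=27.8485: V=(p*·104.8030+(1−p*)·120.6766)/1.28=83.1827; Δ=(104.8030−120.6766)/(37.3170−21.4434)=-1.0000; B=V−Δ·S=111.0312
Node (3,1) S=48.4636: V=(p*·77.1787+(1−p*)·104.8030)/1.28=62.5676; Δ=(77.1787−104.8030)/(64.9413−37.3170)=-1.0000; B=V−Δ·S=111.0312
Node (3,2) S=84.3393: V=(p*·29.1053+(1−p*)·77.1787)/1.28=26.6919; Δ=(29.1053−77.1787)/(113.0147−64.9413)=-1.0000; B=V−Δ·S=111.0312
Node (3,3) S=146.7723: V=(p*·0.0000+(1−p*)·29.1053)/1.28=2.3935; Δ=(0.0000−29.1053)/(196.6749−113.0147)=-0.3479; B=V−Δ·S=53.4554
Node (2,0) S=36.1669: V=(p*·62.5676+(1−p*)·83.1827)/1.28=50.5763; Δ=(62.5676−83.1827)/(48.4636−27.8485)=-1.0000; B=V−Δ·S=86.7432
Node (2,1) S=62.9398: V=(p*·26.6919+(1−p*)·62.5676)/1.28=23.8034; Δ=(26.6919−62.5676)/(84.3393−48.4636)=-1.0000; B=V−Δ·S=86.7432
Node (2,2) S=109.5316: V=(p*·2.3935+(1−p*)·26.6919)/1.28=3.8682; Δ=(2.3935−26.6919)/(146.7723−84.3393)=-0.3892; B=V−Δ·S=46.4969
Node (1,0) S=46.9700: V=(p*·23.8034+(1−p*)·50.5763)/1.28=20.7981; Δ=(23.8034−50.5763)/(62.9398−36.1669)=-1.0000; B=V−Δ·S=67.7681
Node (1,1) S=81.7400: V=(p*·3.8682+(1−p*)·23.8034)/1.28=4.6614; Δ=(3.8682−23.8034)/(109.5316−62.9398)=-0.4279; B=V−Δ·S=39.6354
Node (0,0) S=61.0000: V=(p*·4.6614+(1−p*)·20.7981)/1.28=4.9688; Δ=(4.6614−20.7981)/(81.7400−46.9700)=-0.4641; B=V−Δ·S=33.2787
Check: Δ(0,0)·S0 + B(0,0) = 4.9688 = V0.

(0,0): Delta=-0.4641 Bond=33.2787
(1,0): Delta=-1.0000 Bond=67.7681
(1,1): Delta=-0.4279 Bond=39.6354
(2,0): Delta=-1.0000 Bond=86.7432
(2,1): Delta=-1.0000 Bond=86.7432
(2,2): Delta=-0.3892 Bond=46.4969
(3,0): Delta=-1.0000 Bond=111.0312
(3,1): Delta=-1.0000 Bond=111.0312
(3,2): Delta=-1.0000 Bond=111.0313
(3,3): Delta=-0.3479 Bond=53.4554
V0=4.9688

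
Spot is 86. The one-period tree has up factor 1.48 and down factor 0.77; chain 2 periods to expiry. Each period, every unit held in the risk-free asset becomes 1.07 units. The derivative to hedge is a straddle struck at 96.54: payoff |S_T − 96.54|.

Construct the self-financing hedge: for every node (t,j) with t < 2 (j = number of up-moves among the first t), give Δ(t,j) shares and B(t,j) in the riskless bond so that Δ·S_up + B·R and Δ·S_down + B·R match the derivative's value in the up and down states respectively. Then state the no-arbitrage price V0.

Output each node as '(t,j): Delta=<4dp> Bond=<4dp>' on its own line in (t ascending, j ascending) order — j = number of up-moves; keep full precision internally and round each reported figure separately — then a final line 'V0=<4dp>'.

(0,0): Delta=0.1948 Bond=11.4606
(1,0): Delta=-0.9377 Bond=87.2534
(1,1): Delta=1.0000 Bond=-90.2243
V0=28.2125

No-arbitrage ⇒ martingale measure with p* = (R−d)/(u−d) = 0.4225.
At expiry t=2: V(2,0)=45.5506, V(2,1)=1.4656, V(2,2)=91.8344
Node (1,0) S=66.2200: V=(p*·1.4656+(1−p*)·45.5506)/1.07=25.1618; Δ=(1.4656−45.5506)/(98.0056−50.9894)=-0.9377; B=V−Δ·S=87.2534
Node (1,1) S=127.2800: V=(p*·91.8344+(1−p*)·1.4656)/1.07=37.0557; Δ=(91.8344−1.4656)/(188.3744−98.0056)=1.0000; B=V−Δ·S=-90.2243
Node (0,0) S=86.0000: V=(p*·37.0557+(1−p*)·25.1618)/1.07=28.2125; Δ=(37.0557−25.1618)/(127.2800−66.2200)=0.1948; B=V−Δ·S=11.4606
Check: Δ(0,0)·S0 + B(0,0) = 28.2125 = V0.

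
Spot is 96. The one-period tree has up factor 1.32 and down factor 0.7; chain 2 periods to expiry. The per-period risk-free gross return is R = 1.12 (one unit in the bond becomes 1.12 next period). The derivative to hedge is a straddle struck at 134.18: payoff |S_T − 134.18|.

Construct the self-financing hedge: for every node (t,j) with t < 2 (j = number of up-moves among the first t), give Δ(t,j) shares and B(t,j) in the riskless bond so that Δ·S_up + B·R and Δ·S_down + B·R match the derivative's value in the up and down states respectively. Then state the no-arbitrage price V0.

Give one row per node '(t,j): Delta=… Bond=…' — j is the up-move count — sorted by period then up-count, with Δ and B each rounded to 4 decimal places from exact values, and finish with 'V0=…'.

(0,0): Delta=-0.3275 Bond=66.6160
(1,0): Delta=-1.0000 Bond=119.8036
(1,1): Delta=-0.1576 Bond=53.0891
V0=35.1784

Since d<R<u, set p* = (R−d)/(u−d) = 0.6774; price each node as the discounted p*-expectation of its children.
At expiry t=2: V(2,0)=87.1400, V(2,1)=45.4760, V(2,2)=33.0904
Node (1,0) S=67.2000: V=(p*·45.4760+(1−p*)·87.1400)/1.12=52.6036; Δ=(45.4760−87.1400)/(88.7040−47.0400)=-1.0000; B=V−Δ·S=119.8036
Node (1,1) S=126.7200: V=(p*·33.0904+(1−p*)·45.4760)/1.12=33.1123; Δ=(33.0904−45.4760)/(167.2704−88.7040)=-0.1576; B=V−Δ·S=53.0891
Node (0,0) S=96.0000: V=(p*·33.1123+(1−p*)·52.6036)/1.12=35.1784; Δ=(33.1123−52.6036)/(126.7200−67.2000)=-0.3275; B=V−Δ·S=66.6160
Each (Δ,B) replicates both successor values, so the strategy is self-financing and V0 is arbitrage-free.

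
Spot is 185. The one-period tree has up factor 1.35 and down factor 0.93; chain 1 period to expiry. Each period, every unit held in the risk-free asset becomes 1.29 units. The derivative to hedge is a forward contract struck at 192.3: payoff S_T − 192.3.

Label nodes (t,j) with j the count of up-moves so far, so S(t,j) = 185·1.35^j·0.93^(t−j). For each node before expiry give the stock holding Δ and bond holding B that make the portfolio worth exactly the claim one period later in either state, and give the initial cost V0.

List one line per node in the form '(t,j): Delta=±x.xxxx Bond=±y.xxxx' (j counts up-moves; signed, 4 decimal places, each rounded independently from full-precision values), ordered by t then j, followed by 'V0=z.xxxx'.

(0,0): Delta=1.0000 Bond=-149.0698
V0=35.9302

Under the risk-neutral measure, an up-move has probability p* = (R−d)/(u−d) = 0.8571 and values discount at R = 1.29.
Terminal payoffs: V(1,0)=-20.2500, V(1,1)=57.4500
Node (0,0) S=185.0000: V=(p*·57.4500+(1−p*)·-20.2500)/1.29=35.9302; Δ=(57.4500−-20.2500)/(249.7500−172.0500)=1.0000; B=V−Δ·S=-149.0698
The time-0 hedge costs 35.9302, which is the no-arbitrage price.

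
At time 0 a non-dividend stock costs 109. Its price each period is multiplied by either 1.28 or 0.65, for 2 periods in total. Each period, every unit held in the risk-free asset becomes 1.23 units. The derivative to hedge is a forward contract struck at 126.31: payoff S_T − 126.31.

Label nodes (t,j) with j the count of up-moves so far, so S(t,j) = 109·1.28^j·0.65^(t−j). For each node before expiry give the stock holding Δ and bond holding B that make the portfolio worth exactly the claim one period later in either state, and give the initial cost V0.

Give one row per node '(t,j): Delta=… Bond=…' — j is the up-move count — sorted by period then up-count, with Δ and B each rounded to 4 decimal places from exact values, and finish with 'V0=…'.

No-arbitrage ⇒ martingale measure with p* = (R−d)/(u−d) = 0.9206.
At expiry t=2: V(2,0)=-80.2575, V(2,1)=-35.6220, V(2,2)=52.2756
  t=1,j=0: stock 70.8500 → up 90.6880 (V=-35.6220), down 46.0525 (V=-80.2575). Price -31.8411; hedge Δ=1.0000, bond B=-102.6911.
  t=1,j=1: stock 139.5200 → up 178.5856 (V=52.2756), down 90.6880 (V=-35.6220). Price 36.8289; hedge Δ=1.0000, bond B=-102.6911.
  t=0,j=0: stock 109.0000 → up 139.5200 (V=36.8289), down 70.8500 (V=-31.8411). Price 25.5113; hedge Δ=1.0000, bond B=-83.4887.
The time-0 hedge costs 25.5113, which is the no-arbitrage price.

(0,0): Delta=1.0000 Bond=-83.4887
(1,0): Delta=1.0000 Bond=-102.6911
(1,1): Delta=1.0000 Bond=-102.6911
V0=25.5113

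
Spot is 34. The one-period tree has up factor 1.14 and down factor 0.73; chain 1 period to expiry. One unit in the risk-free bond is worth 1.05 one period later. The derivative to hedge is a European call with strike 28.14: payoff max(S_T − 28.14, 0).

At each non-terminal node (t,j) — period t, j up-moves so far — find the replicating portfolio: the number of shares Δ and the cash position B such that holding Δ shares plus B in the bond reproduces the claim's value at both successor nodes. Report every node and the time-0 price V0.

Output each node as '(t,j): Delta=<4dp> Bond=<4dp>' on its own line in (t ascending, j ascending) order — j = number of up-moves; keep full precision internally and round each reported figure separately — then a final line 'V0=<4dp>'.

(0,0): Delta=0.7618 Bond=-18.0084
V0=7.8941

Under the risk-neutral measure, an up-move has probability p* = (R−d)/(u−d) = 0.7805 and values discount at R = 1.05.
At expiry t=1: V(1,0)=0.0000, V(1,1)=10.6200
  t=0,j=0: stock 34.0000 → up 38.7600 (V=10.6200), down 24.8200 (V=0.0000). Price 7.8941; hedge Δ=0.7618, bond B=-18.0084.
Each (Δ,B) replicates both successor values, so the strategy is self-financing and V0 is arbitrage-free.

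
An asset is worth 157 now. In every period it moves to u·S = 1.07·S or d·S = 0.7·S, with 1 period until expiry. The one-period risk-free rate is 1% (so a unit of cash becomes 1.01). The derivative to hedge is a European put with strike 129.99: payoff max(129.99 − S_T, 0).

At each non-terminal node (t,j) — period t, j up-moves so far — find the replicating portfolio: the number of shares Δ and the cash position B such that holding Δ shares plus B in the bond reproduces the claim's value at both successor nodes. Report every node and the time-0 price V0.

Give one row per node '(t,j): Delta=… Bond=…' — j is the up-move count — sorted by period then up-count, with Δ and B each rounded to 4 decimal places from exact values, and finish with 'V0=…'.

(0,0): Delta=-0.3458 Bond=57.5229
V0=3.2256

Since d<R<u, set p* = (R−d)/(u−d) = 0.8378; price each node as the discounted p*-expectation of its children.
Terminal values V(1,·): V(1,0)=20.0900, V(1,1)=0.0000
(0,0): S=157.0000. Δ = (V_up−V_dn)/(S_up−S_dn) = (0.0000−20.0900)/(167.9900−109.9000) = -0.3458. V = [p*·0.0000 + (1−p*)·20.0900]/1.01 = 3.2256. B = V − Δ·S = 57.5229.
Each (Δ,B) replicates both successor values, so the strategy is self-financing and V0 is arbitrage-free.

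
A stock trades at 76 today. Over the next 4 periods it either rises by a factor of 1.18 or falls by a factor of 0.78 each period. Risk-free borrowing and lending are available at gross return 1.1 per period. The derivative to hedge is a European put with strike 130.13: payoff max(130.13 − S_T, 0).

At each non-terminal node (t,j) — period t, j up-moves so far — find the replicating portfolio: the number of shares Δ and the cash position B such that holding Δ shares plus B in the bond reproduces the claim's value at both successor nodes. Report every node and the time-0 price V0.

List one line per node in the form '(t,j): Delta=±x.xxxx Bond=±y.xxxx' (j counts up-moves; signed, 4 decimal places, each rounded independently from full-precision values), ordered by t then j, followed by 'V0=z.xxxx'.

(0,0): Delta=-0.7821 Bond=77.1398
(1,0): Delta=-1.0000 Bond=97.7686
(1,1): Delta=-0.7461 Bond=81.6251
(2,0): Delta=-1.0000 Bond=107.5455
(2,1): Delta=-1.0000 Bond=107.5455
(2,2): Delta=-0.7042 Bond=85.3482
(3,0): Delta=-1.0000 Bond=118.3000
(3,1): Delta=-1.0000 Bond=118.3000
(3,2): Delta=-1.0000 Bond=118.3000
(3,3): Delta=-0.6553 Bond=87.7788
V0=17.6972

The replicating-portfolio and risk-neutral prices coincide; use p* = (1.1−0.78)/(1.18−0.78) = 0.8000 for the latter.
At expiry t=4: V(4,0)=101.9986, V(4,1)=87.5722, V(4,2)=65.7477, V(4,3)=32.7311, V(4,4)=0.0000
Node (3,0) S=36.0660: V=(p*·87.5722+(1−p*)·101.9986)/1.1=82.2340; Δ=(87.5722−101.9986)/(42.5578−28.1314)=-1.0000; B=V−Δ·S=118.3000
Node (3,1) S=54.5613: V=(p*·65.7477+(1−p*)·87.5722)/1.1=63.7387; Δ=(65.7477−87.5722)/(64.3823−42.5578)=-1.0000; B=V−Δ·S=118.3000
Node (3,2) S=82.5415: V=(p*·32.7311+(1−p*)·65.7477)/1.1=35.7585; Δ=(32.7311−65.7477)/(97.3989−64.3823)=-1.0000; B=V−Δ·S=118.3000
Node (3,3) S=124.8704: V=(p*·0.0000+(1−p*)·32.7311)/1.1=5.9511; Δ=(0.0000−32.7311)/(147.3471−97.3989)=-0.6553; B=V−Δ·S=87.7788
Node (2,0) S=46.2384: V=(p*·63.7387+(1−p*)·82.2340)/1.1=61.3071; Δ=(63.7387−82.2340)/(54.5613−36.0660)=-1.0000; B=V−Δ·S=107.5455
Node (2,1) S=69.9504: V=(p*·35.7585+(1−p*)·63.7387)/1.1=37.5951; Δ=(35.7585−63.7387)/(82.5415−54.5613)=-1.0000; B=V−Δ·S=107.5455
Node (2,2) S=105.8224: V=(p*·5.9511+(1−p*)·35.7585)/1.1=10.8296; Δ=(5.9511−35.7585)/(124.8704−82.5415)=-0.7042; B=V−Δ·S=85.3482
Node (1,0) S=59.2800: V=(p*·37.5951+(1−p*)·61.3071)/1.1=38.4886; Δ=(37.5951−61.3071)/(69.9504−46.2384)=-1.0000; B=V−Δ·S=97.7686
Node (1,1) S=89.6800: V=(p*·10.8296+(1−p*)·37.5951)/1.1=14.7116; Δ=(10.8296−37.5951)/(105.8224−69.9504)=-0.7461; B=V−Δ·S=81.6251
Node (0,0) S=76.0000: V=(p*·14.7116+(1−p*)·38.4886)/1.1=17.6972; Δ=(14.7116−38.4886)/(89.6800−59.2800)=-0.7821; B=V−Δ·S=77.1398
Check: Δ(0,0)·S0 + B(0,0) = 17.6972 = V0.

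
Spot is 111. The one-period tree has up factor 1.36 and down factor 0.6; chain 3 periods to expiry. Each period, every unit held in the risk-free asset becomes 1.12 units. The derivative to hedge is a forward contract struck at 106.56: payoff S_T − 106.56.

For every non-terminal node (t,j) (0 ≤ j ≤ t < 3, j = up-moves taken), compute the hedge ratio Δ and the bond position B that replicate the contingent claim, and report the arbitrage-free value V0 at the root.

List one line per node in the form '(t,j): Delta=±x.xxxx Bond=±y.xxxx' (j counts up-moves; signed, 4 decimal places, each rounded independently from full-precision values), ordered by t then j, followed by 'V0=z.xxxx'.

(0,0): Delta=1.0000 Bond=-75.8473
(1,0): Delta=1.0000 Bond=-84.9490
(1,1): Delta=1.0000 Bond=-84.9490
(2,0): Delta=1.0000 Bond=-95.1429
(2,1): Delta=1.0000 Bond=-95.1429
(2,2): Delta=1.0000 Bond=-95.1429
V0=35.1527

No-arbitrage ⇒ martingale measure with p* = (R−d)/(u−d) = 0.6842.
At expiry t=3: V(3,0)=-82.5840, V(3,1)=-52.2144, V(3,2)=16.6234, V(3,3)=172.6556
Node (2,0) S=39.9600: V=(p*·-52.2144+(1−p*)·-82.5840)/1.12=-55.1829; Δ=(-52.2144−-82.5840)/(54.3456−23.9760)=1.0000; B=V−Δ·S=-95.1429
Node (2,1) S=90.5760: V=(p*·16.6234+(1−p*)·-52.2144)/1.12=-4.5669; Δ=(16.6234−-52.2144)/(123.1834−54.3456)=1.0000; B=V−Δ·S=-95.1429
Node (2,2) S=205.3056: V=(p*·172.6556+(1−p*)·16.6234)/1.12=110.1627; Δ=(172.6556−16.6234)/(279.2156−123.1834)=1.0000; B=V−Δ·S=-95.1429
Node (1,0) S=66.6000: V=(p*·-4.5669+(1−p*)·-55.1829)/1.12=-18.3490; Δ=(-4.5669−-55.1829)/(90.5760−39.9600)=1.0000; B=V−Δ·S=-84.9490
Node (1,1) S=150.9600: V=(p*·110.1627+(1−p*)·-4.5669)/1.12=66.0110; Δ=(110.1627−-4.5669)/(205.3056−90.5760)=1.0000; B=V−Δ·S=-84.9490
Node (0,0) S=111.0000: V=(p*·66.0110+(1−p*)·-18.3490)/1.12=35.1527; Δ=(66.0110−-18.3490)/(150.9600−66.6000)=1.0000; B=V−Δ·S=-75.8473
The time-0 hedge costs 35.1527, which is the no-arbitrage price.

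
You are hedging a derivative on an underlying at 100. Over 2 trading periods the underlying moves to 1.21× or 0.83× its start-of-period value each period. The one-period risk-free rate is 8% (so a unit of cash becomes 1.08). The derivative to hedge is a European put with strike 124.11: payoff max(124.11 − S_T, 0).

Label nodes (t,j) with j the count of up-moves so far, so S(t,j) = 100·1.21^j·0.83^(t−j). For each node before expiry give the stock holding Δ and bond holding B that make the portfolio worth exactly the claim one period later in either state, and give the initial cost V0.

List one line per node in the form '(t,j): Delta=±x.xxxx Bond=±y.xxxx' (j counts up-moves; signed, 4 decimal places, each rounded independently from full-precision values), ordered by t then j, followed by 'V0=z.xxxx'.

Under the risk-neutral measure, an up-move has probability p* = (R−d)/(u−d) = 0.6579 and values discount at R = 1.08.
Terminal values V(2,·): V(2,0)=55.2200, V(2,1)=23.6800, V(2,2)=0.0000
(1,0): S=83.0000. Δ = (V_up−V_dn)/(S_up−S_dn) = (23.6800−55.2200)/(100.4300−68.8900) = -1.0000. V = [p*·23.6800 + (1−p*)·55.2200]/1.08 = 31.9167. B = V − Δ·S = 114.9167.
(1,1): S=121.0000. Δ = (V_up−V_dn)/(S_up−S_dn) = (0.0000−23.6800)/(146.4100−100.4300) = -0.5150. V = [p*·0.0000 + (1−p*)·23.6800]/1.08 = 7.5010. B = V − Δ·S = 69.8168.
(0,0): S=100.0000. Δ = (V_up−V_dn)/(S_up−S_dn) = (7.5010−31.9167)/(121.0000−83.0000) = -0.6425. V = [p*·7.5010 + (1−p*)·31.9167]/1.08 = 14.6794. B = V − Δ·S = 78.9312.
The time-0 hedge costs 14.6794, which is the no-arbitrage price.

(0,0): Delta=-0.6425 Bond=78.9312
(1,0): Delta=-1.0000 Bond=114.9167
(1,1): Delta=-0.5150 Bond=69.8168
V0=14.6794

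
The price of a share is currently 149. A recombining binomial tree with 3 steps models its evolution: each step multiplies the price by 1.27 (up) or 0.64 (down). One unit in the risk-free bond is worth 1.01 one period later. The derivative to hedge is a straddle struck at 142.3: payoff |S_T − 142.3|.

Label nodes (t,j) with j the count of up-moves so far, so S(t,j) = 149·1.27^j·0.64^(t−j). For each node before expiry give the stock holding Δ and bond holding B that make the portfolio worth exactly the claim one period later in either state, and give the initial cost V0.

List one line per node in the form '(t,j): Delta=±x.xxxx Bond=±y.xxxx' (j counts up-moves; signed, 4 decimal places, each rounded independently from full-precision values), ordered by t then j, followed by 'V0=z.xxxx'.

No-arbitrage ⇒ martingale measure with p* = (R−d)/(u−d) = 0.5873.
Terminal values V(3,·): V(3,0)=103.2405, V(3,1)=64.7914, V(3,2)=11.5061, V(3,3)=162.9091
Node (2,0) S=61.0304: V=(p*·64.7914+(1−p*)·103.2405)/1.01=79.8607; Δ=(64.7914−103.2405)/(77.5086−39.0595)=-1.0000; B=V−Δ·S=140.8911
Node (2,1) S=121.1072: V=(p*·11.5061+(1−p*)·64.7914)/1.01=33.1652; Δ=(11.5061−64.7914)/(153.8061−77.5086)=-0.6984; B=V−Δ·S=117.7450
Node (2,2) S=240.3221: V=(p*·162.9091+(1−p*)·11.5061)/1.01=99.4310; Δ=(162.9091−11.5061)/(305.2091−153.8061)=1.0000; B=V−Δ·S=-140.8911
Node (1,0) S=95.3600: V=(p*·33.1652+(1−p*)·79.8607)/1.01=51.9172; Δ=(33.1652−79.8607)/(121.1072−61.0304)=-0.7773; B=V−Δ·S=126.0370
Node (1,1) S=189.2300: V=(p*·99.4310+(1−p*)·33.1652)/1.01=71.3695; Δ=(99.4310−33.1652)/(240.3221−121.1072)=0.5559; B=V−Δ·S=-33.8142
Node (0,0) S=149.0000: V=(p*·71.3695+(1−p*)·51.9172)/1.01=62.7144; Δ=(71.3695−51.9172)/(189.2300−95.3600)=0.2072; B=V−Δ·S=31.8377
Root portfolio cost Δ·149+B reproduces V0=62.7144.

(0,0): Delta=0.2072 Bond=31.8377
(1,0): Delta=-0.7773 Bond=126.0370
(1,1): Delta=0.5559 Bond=-33.8142
(2,0): Delta=-1.0000 Bond=140.8911
(2,1): Delta=-0.6984 Bond=117.7450
(2,2): Delta=1.0000 Bond=-140.8911
V0=62.7144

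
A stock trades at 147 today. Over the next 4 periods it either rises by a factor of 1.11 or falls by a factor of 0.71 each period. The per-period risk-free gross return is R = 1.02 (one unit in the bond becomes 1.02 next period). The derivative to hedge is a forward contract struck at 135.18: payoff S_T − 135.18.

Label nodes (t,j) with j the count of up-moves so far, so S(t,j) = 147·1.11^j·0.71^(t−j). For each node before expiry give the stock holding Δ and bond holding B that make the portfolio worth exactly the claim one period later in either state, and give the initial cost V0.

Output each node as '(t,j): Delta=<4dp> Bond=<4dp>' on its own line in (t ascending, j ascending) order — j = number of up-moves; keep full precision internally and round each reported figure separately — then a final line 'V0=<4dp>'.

The replicating-portfolio and risk-neutral prices coincide; use p* = (1.02−0.71)/(1.11−0.71) = 0.7750 for the latter.
Payoff layer (t=4): V(4,0)=-97.8248, V(4,1)=-76.7797, V(4,2)=-43.8781, V(4,3)=7.5596, V(4,4)=87.9764
(3,0): S=52.6129. Δ = (V_up−V_dn)/(S_up−S_dn) = (-76.7797−-97.8248)/(58.4003−37.3552) = 1.0000. V = [p*·-76.7797 + (1−p*)·-97.8248]/1.02 = -79.9165. B = V − Δ·S = -132.5294.
(3,1): S=82.2540. Δ = (V_up−V_dn)/(S_up−S_dn) = (-43.8781−-76.7797)/(91.3019−58.4003) = 1.0000. V = [p*·-43.8781 + (1−p*)·-76.7797]/1.02 = -50.2754. B = V − Δ·S = -132.5294.
(3,2): S=128.5943. Δ = (V_up−V_dn)/(S_up−S_dn) = (7.5596−-43.8781)/(142.7396−91.3019) = 1.0000. V = [p*·7.5596 + (1−p*)·-43.8781]/1.02 = -3.9351. B = V − Δ·S = -132.5294.
(3,3): S=201.0418. Δ = (V_up−V_dn)/(S_up−S_dn) = (87.9764−7.5596)/(223.1564−142.7396) = 1.0000. V = [p*·87.9764 + (1−p*)·7.5596]/1.02 = 68.5123. B = V − Δ·S = -132.5294.
(2,0): S=74.1027. Δ = (V_up−V_dn)/(S_up−S_dn) = (-50.2754−-79.9165)/(82.2540−52.6129) = 1.0000. V = [p*·-50.2754 + (1−p*)·-79.9165]/1.02 = -55.8281. B = V − Δ·S = -129.9308.
(2,1): S=115.8507. Δ = (V_up−V_dn)/(S_up−S_dn) = (-3.9351−-50.2754)/(128.5943−82.2540) = 1.0000. V = [p*·-3.9351 + (1−p*)·-50.2754]/1.02 = -14.0801. B = V − Δ·S = -129.9308.
(2,2): S=181.1187. Δ = (V_up−V_dn)/(S_up−S_dn) = (68.5123−-3.9351)/(201.0418−128.5943) = 1.0000. V = [p*·68.5123 + (1−p*)·-3.9351]/1.02 = 51.1879. B = V − Δ·S = -129.9308.
(1,0): S=104.3700. Δ = (V_up−V_dn)/(S_up−S_dn) = (-14.0801−-55.8281)/(115.8507−74.1027) = 1.0000. V = [p*·-14.0801 + (1−p*)·-55.8281]/1.02 = -23.0131. B = V − Δ·S = -127.3831.
(1,1): S=163.1700. Δ = (V_up−V_dn)/(S_up−S_dn) = (51.1879−-14.0801)/(181.1187−115.8507) = 1.0000. V = [p*·51.1879 + (1−p*)·-14.0801]/1.02 = 35.7869. B = V − Δ·S = -127.3831.
(0,0): S=147.0000. Δ = (V_up−V_dn)/(S_up−S_dn) = (35.7869−-23.0131)/(163.1700−104.3700) = 1.0000. V = [p*·35.7869 + (1−p*)·-23.0131]/1.02 = 22.1146. B = V − Δ·S = -124.8854.
Root portfolio cost Δ·147+B reproduces V0=22.1146.

(0,0): Delta=1.0000 Bond=-124.8854
(1,0): Delta=1.0000 Bond=-127.3831
(1,1): Delta=1.0000 Bond=-127.3831
(2,0): Delta=1.0000 Bond=-129.9308
(2,1): Delta=1.0000 Bond=-129.9308
(2,2): Delta=1.0000 Bond=-129.9308
(3,0): Delta=1.0000 Bond=-132.5294
(3,1): Delta=1.0000 Bond=-132.5294
(3,2): Delta=1.0000 Bond=-132.5294
(3,3): Delta=1.0000 Bond=-132.5294
V0=22.1146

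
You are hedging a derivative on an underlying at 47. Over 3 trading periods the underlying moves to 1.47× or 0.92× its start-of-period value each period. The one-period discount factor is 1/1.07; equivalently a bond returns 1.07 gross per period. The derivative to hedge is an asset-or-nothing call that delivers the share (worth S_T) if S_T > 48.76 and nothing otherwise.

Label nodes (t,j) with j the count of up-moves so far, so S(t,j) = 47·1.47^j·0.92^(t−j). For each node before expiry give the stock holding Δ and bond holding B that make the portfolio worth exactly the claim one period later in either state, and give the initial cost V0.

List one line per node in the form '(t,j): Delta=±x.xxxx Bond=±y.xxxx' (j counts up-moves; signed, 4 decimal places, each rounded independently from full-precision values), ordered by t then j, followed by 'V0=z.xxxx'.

(0,0): Delta=1.6541 Bond=-42.2337
(1,0): Delta=2.0460 Bond=-62.1363
(1,1): Delta=1.0000 Bond=0.0000
(2,0): Delta=2.6727 Bond=-91.4181
(2,1): Delta=1.0000 Bond=0.0000
(2,2): Delta=1.0000 Bond=0.0000
V0=35.5078

Risk-neutral probability p* = (R−d)/(u−d) = (1.07−0.92)/(1.47−0.92) = 0.2727.
Terminal payoffs: V(3,0)=0.0000, V(3,1)=58.4778, V(3,2)=93.4373, V(3,3)=149.2966
  t=2,j=0: stock 39.7808 → up 58.4778 (V=58.4778), down 36.5983 (V=0.0000). Price 14.9051; hedge Δ=2.6727, bond B=-91.4181.
  t=2,j=1: stock 63.5628 → up 93.4373 (V=93.4373), down 58.4778 (V=58.4778). Price 63.5628; hedge Δ=1.0000, bond B=0.0000.
  t=2,j=2: stock 101.5623 → up 149.2966 (V=149.2966), down 93.4373 (V=93.4373). Price 101.5623; hedge Δ=1.0000, bond B=0.0000.
  t=1,j=0: stock 43.2400 → up 63.5628 (V=63.5628), down 39.7808 (V=14.9051). Price 26.3321; hedge Δ=2.0460, bond B=-62.1363.
  t=1,j=1: stock 69.0900 → up 101.5623 (V=101.5623), down 63.5628 (V=63.5628). Price 69.0900; hedge Δ=1.0000, bond B=0.0000.
  t=0,j=0: stock 47.0000 → up 69.0900 (V=69.0900), down 43.2400 (V=26.3321). Price 35.5078; hedge Δ=1.6541, bond B=-42.2337.
Root portfolio cost Δ·47+B reproduces V0=35.5078.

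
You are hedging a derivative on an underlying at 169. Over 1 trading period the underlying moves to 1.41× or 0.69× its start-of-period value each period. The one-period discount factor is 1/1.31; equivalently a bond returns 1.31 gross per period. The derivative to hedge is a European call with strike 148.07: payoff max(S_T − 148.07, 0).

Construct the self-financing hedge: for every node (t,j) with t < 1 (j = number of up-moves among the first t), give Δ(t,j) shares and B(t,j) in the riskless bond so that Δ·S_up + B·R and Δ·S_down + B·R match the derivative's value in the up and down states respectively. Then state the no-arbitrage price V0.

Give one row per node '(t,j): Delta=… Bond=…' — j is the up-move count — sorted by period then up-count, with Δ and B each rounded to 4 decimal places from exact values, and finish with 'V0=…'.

(0,0): Delta=0.7415 Bond=-66.0006
V0=59.3049

The replicating-portfolio and risk-neutral prices coincide; use p* = (1.31−0.69)/(1.41−0.69) = 0.8611 for the latter.
At expiry t=1: V(1,0)=0.0000, V(1,1)=90.2200
Node (0,0) S=169.0000: V=(p*·90.2200+(1−p*)·0.0000)/1.31=59.3049; Δ=(90.2200−0.0000)/(238.2900−116.6100)=0.7415; B=V−Δ·S=-66.0006
Check: Δ(0,0)·S0 + B(0,0) = 59.3049 = V0.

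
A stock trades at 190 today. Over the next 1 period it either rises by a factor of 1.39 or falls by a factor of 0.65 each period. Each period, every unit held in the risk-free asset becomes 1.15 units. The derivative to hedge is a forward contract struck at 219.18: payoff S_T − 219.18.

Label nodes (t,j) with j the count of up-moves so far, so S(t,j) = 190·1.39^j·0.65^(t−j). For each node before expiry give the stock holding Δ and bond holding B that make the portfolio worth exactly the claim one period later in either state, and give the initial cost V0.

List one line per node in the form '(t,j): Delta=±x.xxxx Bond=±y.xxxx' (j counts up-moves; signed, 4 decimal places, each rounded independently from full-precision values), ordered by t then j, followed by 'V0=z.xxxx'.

Risk-neutral probability p* = (R−d)/(u−d) = (1.15−0.65)/(1.39−0.65) = 0.6757.
Payoff layer (t=1): V(1,0)=-95.6800, V(1,1)=44.9200
Node (0,0) S=190.0000: V=(p*·44.9200+(1−p*)·-95.6800)/1.15=-0.5913; Δ=(44.9200−-95.6800)/(264.1000−123.5000)=1.0000; B=V−Δ·S=-190.5913
Each (Δ,B) replicates both successor values, so the strategy is self-financing and V0 is arbitrage-free.

(0,0): Delta=1.0000 Bond=-190.5913
V0=-0.5913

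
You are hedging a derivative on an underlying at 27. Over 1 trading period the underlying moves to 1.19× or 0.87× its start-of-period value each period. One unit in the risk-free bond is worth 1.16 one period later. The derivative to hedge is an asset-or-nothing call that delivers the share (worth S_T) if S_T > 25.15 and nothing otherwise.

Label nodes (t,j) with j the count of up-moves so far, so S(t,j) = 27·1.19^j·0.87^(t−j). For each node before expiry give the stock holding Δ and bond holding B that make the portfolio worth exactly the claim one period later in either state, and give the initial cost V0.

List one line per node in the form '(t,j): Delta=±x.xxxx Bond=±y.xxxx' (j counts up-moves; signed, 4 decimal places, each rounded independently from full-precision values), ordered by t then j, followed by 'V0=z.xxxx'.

Risk-neutral probability p* = (R−d)/(u−d) = (1.16−0.87)/(1.19−0.87) = 0.9062.
Terminal payoffs: V(1,0)=0.0000, V(1,1)=32.1300
(0,0): S=27.0000. Δ = (V_up−V_dn)/(S_up−S_dn) = (32.1300−0.0000)/(32.1300−23.4900) = 3.7188. V = [p*·32.1300 + (1−p*)·0.0000]/1.16 = 25.1016. B = V − Δ·S = -75.3047.
Root portfolio cost Δ·27+B reproduces V0=25.1016.

(0,0): Delta=3.7188 Bond=-75.3047
V0=25.1016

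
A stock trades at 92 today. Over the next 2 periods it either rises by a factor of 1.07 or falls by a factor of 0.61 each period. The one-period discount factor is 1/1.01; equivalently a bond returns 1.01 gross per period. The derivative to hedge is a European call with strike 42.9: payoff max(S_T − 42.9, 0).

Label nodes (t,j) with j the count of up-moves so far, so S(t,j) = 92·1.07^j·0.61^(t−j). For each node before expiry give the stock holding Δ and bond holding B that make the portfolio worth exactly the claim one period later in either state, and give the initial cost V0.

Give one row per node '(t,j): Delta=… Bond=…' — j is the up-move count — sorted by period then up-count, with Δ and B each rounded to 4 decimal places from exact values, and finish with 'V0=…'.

Under the risk-neutral measure, an up-move has probability p* = (R−d)/(u−d) = 0.8696 and values discount at R = 1.01.
Terminal payoffs: V(2,0)=0.0000, V(2,1)=17.1484, V(2,2)=62.4308
  t=1,j=0: stock 56.1200 → up 60.0484 (V=17.1484), down 34.2332 (V=0.0000). Price 14.7640; hedge Δ=0.6643, bond B=-22.5151.
  t=1,j=1: stock 98.4400 → up 105.3308 (V=62.4308), down 60.0484 (V=17.1484). Price 55.9648; hedge Δ=1.0000, bond B=-42.4752.
  t=0,j=0: stock 92.0000 → up 98.4400 (V=55.9648), down 56.1200 (V=14.7640). Price 50.0898; hedge Δ=0.9736, bond B=-39.4770.
The time-0 hedge costs 50.0898, which is the no-arbitrage price.

(0,0): Delta=0.9736 Bond=-39.4770
(1,0): Delta=0.6643 Bond=-22.5151
(1,1): Delta=1.0000 Bond=-42.4752
V0=50.0898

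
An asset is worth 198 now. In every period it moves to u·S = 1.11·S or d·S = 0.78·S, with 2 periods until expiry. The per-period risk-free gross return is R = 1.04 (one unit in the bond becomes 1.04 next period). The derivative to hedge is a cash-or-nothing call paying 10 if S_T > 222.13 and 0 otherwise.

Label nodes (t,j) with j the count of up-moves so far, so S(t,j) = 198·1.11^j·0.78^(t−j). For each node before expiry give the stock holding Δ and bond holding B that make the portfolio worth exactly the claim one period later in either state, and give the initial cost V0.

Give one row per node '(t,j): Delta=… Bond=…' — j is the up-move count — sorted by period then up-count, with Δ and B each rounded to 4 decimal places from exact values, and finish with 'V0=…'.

Since d<R<u, set p* = (R−d)/(u−d) = 0.7879; price each node as the discounted p*-expectation of its children.
Terminal payoffs: V(2,0)=0.0000, V(2,1)=0.0000, V(2,2)=10.0000
(1,0): S=154.4400. Δ = (V_up−V_dn)/(S_up−S_dn) = (0.0000−0.0000)/(171.4284−120.4632) = 0.0000. V = [p*·0.0000 + (1−p*)·0.0000]/1.04 = 0.0000. B = V − Δ·S = 0.0000.
(1,1): S=219.7800. Δ = (V_up−V_dn)/(S_up−S_dn) = (10.0000−0.0000)/(243.9558−171.4284) = 0.1379. V = [p*·10.0000 + (1−p*)·0.0000]/1.04 = 7.5758. B = V − Δ·S = -22.7273.
(0,0): S=198.0000. Δ = (V_up−V_dn)/(S_up−S_dn) = (7.5758−0.0000)/(219.7800−154.4400) = 0.1159. V = [p*·7.5758 + (1−p*)·0.0000]/1.04 = 5.7392. B = V − Δ·S = -17.2176.
Check: Δ(0,0)·S0 + B(0,0) = 5.7392 = V0.

(0,0): Delta=0.1159 Bond=-17.2176
(1,0): Delta=0.0000 Bond=0.0000
(1,1): Delta=0.1379 Bond=-22.7273
V0=5.7392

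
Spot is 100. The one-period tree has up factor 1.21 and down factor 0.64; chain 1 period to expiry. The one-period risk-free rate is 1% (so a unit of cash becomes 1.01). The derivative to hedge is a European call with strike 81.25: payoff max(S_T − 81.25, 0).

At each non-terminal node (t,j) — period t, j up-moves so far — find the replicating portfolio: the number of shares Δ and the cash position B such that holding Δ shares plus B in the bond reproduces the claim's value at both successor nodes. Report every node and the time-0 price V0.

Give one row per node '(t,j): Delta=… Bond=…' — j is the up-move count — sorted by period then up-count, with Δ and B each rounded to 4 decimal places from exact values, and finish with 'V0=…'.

(0,0): Delta=0.6974 Bond=-44.1897
V0=25.5472

No-arbitrage ⇒ martingale measure with p* = (R−d)/(u−d) = 0.6491.
At expiry t=1: V(1,0)=0.0000, V(1,1)=39.7500
(0,0): S=100.0000. Δ = (V_up−V_dn)/(S_up−S_dn) = (39.7500−0.0000)/(121.0000−64.0000) = 0.6974. V = [p*·39.7500 + (1−p*)·0.0000]/1.01 = 25.5472. B = V − Δ·S = -44.1897.
Root portfolio cost Δ·100+B reproduces V0=25.5472.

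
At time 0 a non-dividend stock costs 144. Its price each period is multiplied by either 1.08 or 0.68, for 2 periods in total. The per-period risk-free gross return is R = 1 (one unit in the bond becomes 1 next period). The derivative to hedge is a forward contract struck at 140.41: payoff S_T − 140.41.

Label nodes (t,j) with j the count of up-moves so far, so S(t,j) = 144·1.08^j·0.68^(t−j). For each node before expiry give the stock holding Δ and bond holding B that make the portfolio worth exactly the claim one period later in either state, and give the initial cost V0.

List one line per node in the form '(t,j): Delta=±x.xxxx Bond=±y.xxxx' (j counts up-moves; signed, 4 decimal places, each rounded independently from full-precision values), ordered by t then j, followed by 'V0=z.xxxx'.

Under the risk-neutral measure, an up-move has probability p* = (R−d)/(u−d) = 0.8000 and values discount at R = 1.
Terminal values V(2,·): V(2,0)=-73.8244, V(2,1)=-34.6564, V(2,2)=27.5516
Node (1,0) S=97.9200: V=(p*·-34.6564+(1−p*)·-73.8244)/1=-42.4900; Δ=(-34.6564−-73.8244)/(105.7536−66.5856)=1.0000; B=V−Δ·S=-140.4100
Node (1,1) S=155.5200: V=(p*·27.5516+(1−p*)·-34.6564)/1=15.1100; Δ=(27.5516−-34.6564)/(167.9616−105.7536)=1.0000; B=V−Δ·S=-140.4100
Node (0,0) S=144.0000: V=(p*·15.1100+(1−p*)·-42.4900)/1=3.5900; Δ=(15.1100−-42.4900)/(155.5200−97.9200)=1.0000; B=V−Δ·S=-140.4100
Self-financing check: at every node Δ·S+B equals the discounted successor values.

(0,0): Delta=1.0000 Bond=-140.4100
(1,0): Delta=1.0000 Bond=-140.4100
(1,1): Delta=1.0000 Bond=-140.4100
V0=3.5900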